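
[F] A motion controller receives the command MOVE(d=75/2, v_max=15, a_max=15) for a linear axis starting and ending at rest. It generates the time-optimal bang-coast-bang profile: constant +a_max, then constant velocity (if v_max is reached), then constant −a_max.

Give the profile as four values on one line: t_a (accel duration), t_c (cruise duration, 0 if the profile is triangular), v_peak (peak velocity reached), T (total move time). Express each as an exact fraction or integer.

t_a=1 t_c=3/2 v_peak=15 T=7/2

vₘ²/aₘ = 15²/15 = 15
75/2 ≥ 15 so v_max reached
t_a = 15/15 = 1; v_peak = 15
d_cruise = 75/2 − 15 = 45/2; t_c = (45/2)/15 = 3/2
T = 2·1 + 3/2 = 7/2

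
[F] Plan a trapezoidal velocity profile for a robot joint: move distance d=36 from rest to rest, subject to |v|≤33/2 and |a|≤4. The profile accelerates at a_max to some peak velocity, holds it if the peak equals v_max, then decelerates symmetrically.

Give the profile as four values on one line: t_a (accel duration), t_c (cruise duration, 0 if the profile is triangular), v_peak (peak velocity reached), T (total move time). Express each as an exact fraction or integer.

vₘ²/aₘ = (33/2)²/4 = 1089/16
36 < 1089/16 so t_c = 0
v_peak = √(36·4) = √144 = 12
t_a = 12/4 = 3; t_c = 0
T = 2·3 = 6

t_a=3 t_c=0 v_peak=12 T=6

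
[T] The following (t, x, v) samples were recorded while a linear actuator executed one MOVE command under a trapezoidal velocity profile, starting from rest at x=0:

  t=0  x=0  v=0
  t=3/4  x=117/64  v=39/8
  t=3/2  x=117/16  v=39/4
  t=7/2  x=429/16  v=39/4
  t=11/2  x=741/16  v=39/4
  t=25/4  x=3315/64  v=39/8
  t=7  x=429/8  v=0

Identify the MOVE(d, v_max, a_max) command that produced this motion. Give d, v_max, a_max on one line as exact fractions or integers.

d=429/8 v_max=39/4 a_max=13/2

final state: t=7, x=429/8, v=0 → d = 429/8
a_max = (39/8−0)/(3/4−0) = 13/2
max v = 39/4 over t∈[3/2,11/2] → v_max = 39/4
check: 39/4·(3/2+4) = 429/8 ✓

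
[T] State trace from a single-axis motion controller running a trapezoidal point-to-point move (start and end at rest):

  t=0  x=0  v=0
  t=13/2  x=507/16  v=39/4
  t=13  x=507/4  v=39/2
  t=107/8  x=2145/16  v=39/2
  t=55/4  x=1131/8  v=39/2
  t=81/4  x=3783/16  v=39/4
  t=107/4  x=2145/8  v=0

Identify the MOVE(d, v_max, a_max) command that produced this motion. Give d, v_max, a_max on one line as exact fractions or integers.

final state: t=107/4, x=2145/8, v=0 → d = 2145/8
a_max = (39/4−0)/(13/2−0) = 3/2
max v = 39/2 over t∈[13,55/4] → v_max = 39/2
check: 39/2·(13+3/4) = 2145/8 ✓

d=2145/8 v_max=39/2 a_max=3/2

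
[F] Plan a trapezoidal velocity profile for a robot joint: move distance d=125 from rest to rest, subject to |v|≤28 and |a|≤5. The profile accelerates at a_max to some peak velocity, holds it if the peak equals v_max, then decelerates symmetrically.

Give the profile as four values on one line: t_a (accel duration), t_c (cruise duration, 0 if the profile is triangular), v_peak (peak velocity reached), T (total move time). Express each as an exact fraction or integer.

t_a=5 t_c=0 v_peak=25 T=10

(v_max)²/a_max = 28²/5 = 784/5
125 < 784/5 → triangular
v_peak = √(125·5) = √625 = 25
t_a = 25/5 = 5; t_c = 0
T = 2·5 = 10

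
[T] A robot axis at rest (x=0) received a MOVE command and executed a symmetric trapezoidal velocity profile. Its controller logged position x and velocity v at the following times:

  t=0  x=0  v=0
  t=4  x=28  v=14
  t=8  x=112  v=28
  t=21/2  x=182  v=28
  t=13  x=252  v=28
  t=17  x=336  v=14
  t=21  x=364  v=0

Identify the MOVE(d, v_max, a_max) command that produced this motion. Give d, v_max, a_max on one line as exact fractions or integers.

final state: t=21, x=364, v=0 → d = 364
a_max = (14−0)/(4−0) = 7/2
max v = 28 over t∈[8,13] → v_max = 28
check: 28·(8+5) = 364 ✓

d=364 v_max=28 a_max=7/2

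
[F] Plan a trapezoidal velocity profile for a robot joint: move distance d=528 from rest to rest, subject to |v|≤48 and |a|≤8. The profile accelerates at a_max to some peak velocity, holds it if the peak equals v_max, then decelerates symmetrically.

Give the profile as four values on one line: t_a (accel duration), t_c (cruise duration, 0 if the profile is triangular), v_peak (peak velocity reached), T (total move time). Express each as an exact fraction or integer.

t_a=6 t_c=5 v_peak=48 T=17

vₘ²/aₘ = 48²/8 = 288
528 ≥ 288 so v_max reached
t_a = 48/8 = 6; v_peak = 48
d_cruise = 528 − 288 = 240; t_c = 240/48 = 5
T = 2·6 + 5 = 17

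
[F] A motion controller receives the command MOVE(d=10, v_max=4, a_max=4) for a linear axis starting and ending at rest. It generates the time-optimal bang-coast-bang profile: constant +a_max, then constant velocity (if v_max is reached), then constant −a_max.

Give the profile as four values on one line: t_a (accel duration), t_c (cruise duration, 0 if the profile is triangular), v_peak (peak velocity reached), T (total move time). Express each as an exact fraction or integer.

t_a=1 t_c=3/2 v_peak=4 T=7/2

v_max²/a_max = 4²/4 = 4
10 ≥ 4 ⇒ cruise phase
t_a = 4/4 = 1; v_peak = 4
d_cruise = 10 − 4 = 6; t_c = 6/4 = 3/2
T = 2·1 + 3/2 = 7/2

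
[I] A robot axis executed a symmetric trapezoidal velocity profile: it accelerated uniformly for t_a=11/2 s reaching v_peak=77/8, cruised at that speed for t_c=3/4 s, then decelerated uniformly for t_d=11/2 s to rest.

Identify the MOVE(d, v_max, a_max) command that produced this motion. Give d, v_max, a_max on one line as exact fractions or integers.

d=1925/32 v_max=77/8 a_max=7/4

a_max = (77/8)/(11/2) = 7/4
d_a = ½·77/8·11/2 = 847/32; d_c = 77/8·3/4 = 231/32
d = 2·847/32 + 231/32 = 1925/32
t_c = 3/4 > 0 so v_max = 77/8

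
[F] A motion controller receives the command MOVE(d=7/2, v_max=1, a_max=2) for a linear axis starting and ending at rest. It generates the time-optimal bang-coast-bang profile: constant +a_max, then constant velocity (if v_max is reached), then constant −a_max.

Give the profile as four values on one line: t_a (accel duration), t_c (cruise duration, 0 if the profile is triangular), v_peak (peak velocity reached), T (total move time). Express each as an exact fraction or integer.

(v_max)²/a_max = 1²/2 = 1/2
7/2 ≥ 1/2 so v_max reached
t_a = 1/2; v_peak = 1
d_cruise = 7/2 − 1/2 = 3; t_c = 3/1 = 3
T = 2·1/2 + 3 = 4

t_a=1/2 t_c=3 v_peak=1 T=4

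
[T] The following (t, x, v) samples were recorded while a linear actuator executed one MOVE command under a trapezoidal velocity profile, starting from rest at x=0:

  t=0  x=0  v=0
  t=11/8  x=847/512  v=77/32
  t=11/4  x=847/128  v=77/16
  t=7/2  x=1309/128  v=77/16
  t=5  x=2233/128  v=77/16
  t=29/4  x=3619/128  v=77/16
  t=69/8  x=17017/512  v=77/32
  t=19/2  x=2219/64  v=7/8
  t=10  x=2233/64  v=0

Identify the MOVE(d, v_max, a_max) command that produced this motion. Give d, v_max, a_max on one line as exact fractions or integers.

final state: t=10, x=2233/64, v=0 → d = 2233/64
a_max = (77/32−0)/(11/8−0) = 7/4
max v = 77/16 over t∈[11/4,29/4] → v_max = 77/16
check: 77/16·(11/4+9/2) = 2233/64 ✓

d=2233/64 v_max=77/16 a_max=7/4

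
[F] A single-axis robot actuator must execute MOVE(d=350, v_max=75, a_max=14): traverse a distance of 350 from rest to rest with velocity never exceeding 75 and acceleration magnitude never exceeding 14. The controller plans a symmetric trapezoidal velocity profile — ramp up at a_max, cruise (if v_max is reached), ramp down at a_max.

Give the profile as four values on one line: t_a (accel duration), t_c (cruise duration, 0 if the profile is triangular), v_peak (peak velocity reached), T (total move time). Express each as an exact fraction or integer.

t_a=5 t_c=0 v_peak=70 T=10

v_max²/a_max = 75²/14 = 5625/14
350 < 5625/14 ⇒ no cruise
v_peak = √(350·14) = √4900 = 70
t_a = 70/14 = 5; t_c = 0
T = 2·5 = 10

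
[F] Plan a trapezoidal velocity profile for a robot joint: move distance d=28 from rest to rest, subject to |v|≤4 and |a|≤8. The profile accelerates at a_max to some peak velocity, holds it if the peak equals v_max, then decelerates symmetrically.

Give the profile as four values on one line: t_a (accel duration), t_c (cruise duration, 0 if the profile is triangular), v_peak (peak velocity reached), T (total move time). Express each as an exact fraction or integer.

t_a=1/2 t_c=13/2 v_peak=4 T=15/2

v_max²/a_max = 4²/8 = 2
28 ≥ 2 ⇒ cruise phase
t_a = 4/8 = 1/2; v_peak = 4
d_cruise = 28 − 2 = 26; t_c = 26/4 = 13/2
T = 2·1/2 + 13/2 = 15/2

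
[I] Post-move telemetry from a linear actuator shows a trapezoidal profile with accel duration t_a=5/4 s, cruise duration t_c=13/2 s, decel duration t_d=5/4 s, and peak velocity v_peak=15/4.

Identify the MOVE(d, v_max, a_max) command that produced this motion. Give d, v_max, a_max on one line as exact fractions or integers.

a_max = (15/4)/(5/4) = 3
d_a = ½·15/4·5/4 = 75/32; d_c = 15/4·13/2 = 195/8
d = 2·75/32 + 195/8 = 465/16
t_c = 13/2 > 0 → v_max = v_peak = 15/4

d=465/16 v_max=15/4 a_max=3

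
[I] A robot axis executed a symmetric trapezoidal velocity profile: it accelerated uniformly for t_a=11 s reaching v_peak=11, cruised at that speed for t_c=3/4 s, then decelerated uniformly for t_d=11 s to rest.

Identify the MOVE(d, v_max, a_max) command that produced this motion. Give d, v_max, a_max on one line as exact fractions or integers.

d=517/4 v_max=11 a_max=1

a_max = 11/11 = 1
d_a = ½·11·11 = 121/2; d_c = 11·3/4 = 33/4
d = 2·121/2 + 33/4 = 517/4
t_c = 3/4 > 0 → v_max = v_peak = 11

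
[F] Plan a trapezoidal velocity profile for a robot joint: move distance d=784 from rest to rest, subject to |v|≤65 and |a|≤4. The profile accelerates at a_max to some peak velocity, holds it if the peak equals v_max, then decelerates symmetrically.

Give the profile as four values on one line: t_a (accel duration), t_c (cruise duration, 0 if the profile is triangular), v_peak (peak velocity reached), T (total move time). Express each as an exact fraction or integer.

t_a=14 t_c=0 v_peak=56 T=28

(v_max)²/a_max = 65²/4 = 4225/4
784 < 4225/4 ⇒ no cruise
v_peak = √(784·4) = √3136 = 56
t_a = 56/4 = 14; t_c = 0
T = 2·14 = 28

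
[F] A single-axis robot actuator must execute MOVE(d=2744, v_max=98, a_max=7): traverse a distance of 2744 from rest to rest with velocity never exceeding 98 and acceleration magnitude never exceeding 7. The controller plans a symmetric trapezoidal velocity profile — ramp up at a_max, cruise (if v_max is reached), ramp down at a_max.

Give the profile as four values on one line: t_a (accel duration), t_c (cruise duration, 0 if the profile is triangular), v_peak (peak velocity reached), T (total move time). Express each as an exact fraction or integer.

(v_max)²/a_max = 98²/7 = 1372
2744 ≥ 1372 so v_max reached
t_a = 98/7 = 14; v_peak = 98
d_cruise = 2744 − 1372 = 1372; t_c = 1372/98 = 14
T = 2·14 + 14 = 42

t_a=14 t_c=14 v_peak=98 T=42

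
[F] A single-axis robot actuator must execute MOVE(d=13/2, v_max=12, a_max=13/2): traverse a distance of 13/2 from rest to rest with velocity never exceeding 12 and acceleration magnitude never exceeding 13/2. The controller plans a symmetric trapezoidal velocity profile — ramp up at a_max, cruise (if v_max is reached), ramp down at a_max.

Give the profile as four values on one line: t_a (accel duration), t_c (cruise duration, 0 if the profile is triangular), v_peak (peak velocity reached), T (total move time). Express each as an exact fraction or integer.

t_a=1 t_c=0 v_peak=13/2 T=2

(v_max)²/a_max = 12²/(13/2) = 288/13
13/2 < 288/13 so t_c = 0
v_peak = √(13/2·13/2) = √(169/4) = 13/2
t_a = (13/2)/(13/2) = 1; t_c = 0
T = 2·1 = 2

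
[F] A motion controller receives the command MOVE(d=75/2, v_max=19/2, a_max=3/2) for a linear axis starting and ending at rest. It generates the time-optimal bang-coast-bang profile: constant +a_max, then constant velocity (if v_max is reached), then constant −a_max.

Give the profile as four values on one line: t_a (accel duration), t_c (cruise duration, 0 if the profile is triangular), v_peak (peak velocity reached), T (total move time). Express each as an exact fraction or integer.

t_a=5 t_c=0 v_peak=15/2 T=10

(v_max)²/a_max = (19/2)²/(3/2) = 361/6
75/2 < 361/6 so t_c = 0
v_peak = √(75/2·3/2) = √(225/4) = 15/2
t_a = (15/2)/(3/2) = 5; t_c = 0
T = 2·5 = 10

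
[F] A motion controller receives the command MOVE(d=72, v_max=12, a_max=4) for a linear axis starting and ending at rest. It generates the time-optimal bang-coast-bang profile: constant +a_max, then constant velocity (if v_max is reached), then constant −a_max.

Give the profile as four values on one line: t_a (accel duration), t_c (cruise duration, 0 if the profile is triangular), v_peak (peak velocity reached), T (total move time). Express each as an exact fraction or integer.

t_a=3 t_c=3 v_peak=12 T=9

vₘ²/aₘ = 12²/4 = 36
72 ≥ 36 → trapezoidal
t_a = 12/4 = 3; v_peak = 12
d_cruise = 72 − 36 = 36; t_c = 36/12 = 3
T = 2·3 + 3 = 9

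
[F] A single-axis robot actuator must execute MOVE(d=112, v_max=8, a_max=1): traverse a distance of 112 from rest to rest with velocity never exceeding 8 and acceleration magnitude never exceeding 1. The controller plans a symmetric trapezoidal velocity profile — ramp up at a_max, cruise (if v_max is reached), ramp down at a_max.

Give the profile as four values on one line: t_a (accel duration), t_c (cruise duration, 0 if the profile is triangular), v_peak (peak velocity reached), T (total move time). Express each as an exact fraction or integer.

t_a=8 t_c=6 v_peak=8 T=22

(v_max)²/a_max = 8²/1 = 64
112 ≥ 64 ⇒ cruise phase
t_a = 8/1 = 8; v_peak = 8
d_cruise = 112 − 64 = 48; t_c = 48/8 = 6
T = 2·8 + 6 = 22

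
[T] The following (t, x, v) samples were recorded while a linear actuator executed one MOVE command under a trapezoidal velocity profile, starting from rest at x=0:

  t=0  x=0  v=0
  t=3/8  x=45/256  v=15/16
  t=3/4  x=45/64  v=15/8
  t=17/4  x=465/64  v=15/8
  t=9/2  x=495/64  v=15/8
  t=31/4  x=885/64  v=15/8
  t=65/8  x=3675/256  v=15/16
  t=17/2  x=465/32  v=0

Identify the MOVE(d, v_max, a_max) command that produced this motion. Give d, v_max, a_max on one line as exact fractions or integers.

d=465/32 v_max=15/8 a_max=5/2

final state: t=17/2, x=465/32, v=0 → d = 465/32
a_max = (15/16−0)/(3/8−0) = 5/2
max v = 15/8 over t∈[3/4,31/4] → v_max = 15/8
check: 15/8·(3/4+7) = 465/32 ✓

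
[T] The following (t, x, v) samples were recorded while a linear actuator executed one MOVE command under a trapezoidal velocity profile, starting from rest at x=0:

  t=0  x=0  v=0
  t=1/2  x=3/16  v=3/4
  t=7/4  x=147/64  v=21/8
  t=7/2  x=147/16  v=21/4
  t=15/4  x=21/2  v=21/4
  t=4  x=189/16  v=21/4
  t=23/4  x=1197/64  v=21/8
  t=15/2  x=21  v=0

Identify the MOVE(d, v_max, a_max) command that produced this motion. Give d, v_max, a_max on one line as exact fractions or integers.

d=21 v_max=21/4 a_max=3/2

final state: t=15/2, x=21, v=0 → d = 21
a_max = (3/4−0)/(1/2−0) = 3/2
max v = 21/4 over t∈[7/2,4] → v_max = 21/4
check: 21/4·(7/2+1/2) = 21 ✓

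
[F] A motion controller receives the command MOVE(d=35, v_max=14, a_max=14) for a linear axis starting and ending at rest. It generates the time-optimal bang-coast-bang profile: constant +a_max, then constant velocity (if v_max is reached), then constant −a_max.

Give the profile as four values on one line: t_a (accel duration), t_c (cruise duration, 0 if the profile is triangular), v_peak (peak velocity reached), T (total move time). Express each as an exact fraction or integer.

t_a=1 t_c=3/2 v_peak=14 T=7/2

vₘ²/aₘ = 14²/14 = 14
35 ≥ 14 → trapezoidal
t_a = 14/14 = 1; v_peak = 14
d_cruise = 35 − 14 = 21; t_c = 21/14 = 3/2
T = 2·1 + 3/2 = 7/2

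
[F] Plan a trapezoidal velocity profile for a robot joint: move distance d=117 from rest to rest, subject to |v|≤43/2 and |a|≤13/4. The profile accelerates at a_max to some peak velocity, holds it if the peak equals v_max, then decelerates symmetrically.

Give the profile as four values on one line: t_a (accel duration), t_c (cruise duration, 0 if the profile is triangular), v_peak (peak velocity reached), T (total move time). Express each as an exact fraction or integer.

t_a=6 t_c=0 v_peak=39/2 T=12

v_max²/a_max = (43/2)²/(13/4) = 1849/13
117 < 1849/13 ⇒ no cruise
v_peak = √(117·13/4) = √(1521/4) = 39/2
t_a = (39/2)/(13/4) = 6; t_c = 0
T = 2·6 = 12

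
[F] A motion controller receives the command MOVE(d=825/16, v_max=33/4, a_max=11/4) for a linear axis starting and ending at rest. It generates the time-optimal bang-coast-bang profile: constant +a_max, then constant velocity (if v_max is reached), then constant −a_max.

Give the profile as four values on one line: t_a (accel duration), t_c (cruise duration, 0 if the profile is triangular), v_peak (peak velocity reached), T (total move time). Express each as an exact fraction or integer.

t_a=3 t_c=13/4 v_peak=33/4 T=37/4

(v_max)²/a_max = (33/4)²/(11/4) = 99/4
825/16 ≥ 99/4 → trapezoidal
t_a = (33/4)/(11/4) = 3; v_peak = 33/4
d_cruise = 825/16 − 99/4 = 429/16; t_c = (429/16)/(33/4) = 13/4
T = 2·3 + 13/4 = 37/4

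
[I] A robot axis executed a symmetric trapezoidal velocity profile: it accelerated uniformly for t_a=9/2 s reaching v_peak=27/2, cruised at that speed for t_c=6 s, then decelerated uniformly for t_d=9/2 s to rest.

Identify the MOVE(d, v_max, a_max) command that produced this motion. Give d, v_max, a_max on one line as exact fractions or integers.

d=567/4 v_max=27/2 a_max=3

a_max = (27/2)/(9/2) = 3
d_a = ½·27/2·9/2 = 243/8; d_c = 27/2·6 = 81
d = 2·243/8 + 81 = 567/4
t_c = 6 > 0 → v_max = v_peak = 27/2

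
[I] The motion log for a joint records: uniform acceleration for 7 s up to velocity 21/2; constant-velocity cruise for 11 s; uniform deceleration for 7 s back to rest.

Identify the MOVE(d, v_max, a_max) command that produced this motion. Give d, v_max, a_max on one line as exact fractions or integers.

d=189 v_max=21/2 a_max=3/2

a_max = (21/2)/7 = 3/2
d_a = ½·21/2·7 = 147/4; d_c = 21/2·11 = 231/2
d = 2·147/4 + 231/2 = 189
t_c = 11 > 0 → v_max = v_peak = 21/2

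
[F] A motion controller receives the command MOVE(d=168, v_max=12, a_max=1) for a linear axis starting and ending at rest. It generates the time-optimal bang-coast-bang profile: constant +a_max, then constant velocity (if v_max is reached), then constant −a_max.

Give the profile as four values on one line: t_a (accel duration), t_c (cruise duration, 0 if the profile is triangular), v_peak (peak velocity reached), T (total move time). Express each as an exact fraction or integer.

v_max²/a_max = 12²/1 = 144
168 ≥ 144 ⇒ cruise phase
t_a = 12/1 = 12; v_peak = 12
d_cruise = 168 − 144 = 24; t_c = 24/12 = 2
T = 2·12 + 2 = 26

t_a=12 t_c=2 v_peak=12 T=26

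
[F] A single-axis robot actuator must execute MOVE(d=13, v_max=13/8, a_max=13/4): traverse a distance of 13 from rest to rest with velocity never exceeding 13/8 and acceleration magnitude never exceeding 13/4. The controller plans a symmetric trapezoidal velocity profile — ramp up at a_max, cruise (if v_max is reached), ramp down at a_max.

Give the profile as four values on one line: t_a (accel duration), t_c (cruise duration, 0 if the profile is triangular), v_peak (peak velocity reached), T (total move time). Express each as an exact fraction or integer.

v_max²/a_max = (13/8)²/(13/4) = 13/16
13 ≥ 13/16 so v_max reached
t_a = (13/8)/(13/4) = 1/2; v_peak = 13/8
d_cruise = 13 − 13/16 = 195/16; t_c = (195/16)/(13/8) = 15/2
T = 2·1/2 + 15/2 = 17/2

t_a=1/2 t_c=15/2 v_peak=13/8 T=17/2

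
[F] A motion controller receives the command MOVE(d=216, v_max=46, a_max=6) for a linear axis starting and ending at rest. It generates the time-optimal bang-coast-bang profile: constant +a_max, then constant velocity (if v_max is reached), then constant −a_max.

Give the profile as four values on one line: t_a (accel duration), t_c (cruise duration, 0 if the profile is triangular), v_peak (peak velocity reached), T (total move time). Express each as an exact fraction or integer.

t_a=6 t_c=0 v_peak=36 T=12

v_max²/a_max = 46²/6 = 1058/3
216 < 1058/3 ⇒ no cruise
v_peak = √(216·6) = √1296 = 36
t_a = 36/6 = 6; t_c = 0
T = 2·6 = 12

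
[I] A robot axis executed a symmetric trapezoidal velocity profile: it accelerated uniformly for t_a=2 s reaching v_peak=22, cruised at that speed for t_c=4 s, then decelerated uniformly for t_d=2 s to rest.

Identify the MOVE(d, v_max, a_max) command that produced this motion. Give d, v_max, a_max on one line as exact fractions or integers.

d=132 v_max=22 a_max=11

a_max = 22/2 = 11
d_a = ½·22·2 = 22; d_c = 22·4 = 88
d = 2·22 + 88 = 132
t_c = 4 > 0 → v_max = v_peak = 22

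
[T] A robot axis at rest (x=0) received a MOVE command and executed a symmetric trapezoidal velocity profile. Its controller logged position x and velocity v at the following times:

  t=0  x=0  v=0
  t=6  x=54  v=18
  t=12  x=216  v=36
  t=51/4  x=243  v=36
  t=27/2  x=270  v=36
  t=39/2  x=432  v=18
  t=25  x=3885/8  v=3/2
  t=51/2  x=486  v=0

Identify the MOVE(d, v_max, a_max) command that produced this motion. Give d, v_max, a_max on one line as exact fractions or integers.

final state: t=51/2, x=486, v=0 → d = 486
a_max = (18−0)/(6−0) = 3
max v = 36 over t∈[12,27/2] → v_max = 36
check: 36·(12+3/2) = 486 ✓

d=486 v_max=36 a_max=3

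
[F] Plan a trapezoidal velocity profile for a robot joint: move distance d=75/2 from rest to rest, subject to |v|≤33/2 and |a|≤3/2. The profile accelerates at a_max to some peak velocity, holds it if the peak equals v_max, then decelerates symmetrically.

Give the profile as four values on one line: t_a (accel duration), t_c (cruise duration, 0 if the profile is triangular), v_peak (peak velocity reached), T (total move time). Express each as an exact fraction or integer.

v_max²/a_max = (33/2)²/(3/2) = 363/2
75/2 < 363/2 ⇒ no cruise
v_peak = √(75/2·3/2) = √(225/4) = 15/2
t_a = (15/2)/(3/2) = 5; t_c = 0
T = 2·5 = 10

t_a=5 t_c=0 v_peak=15/2 T=10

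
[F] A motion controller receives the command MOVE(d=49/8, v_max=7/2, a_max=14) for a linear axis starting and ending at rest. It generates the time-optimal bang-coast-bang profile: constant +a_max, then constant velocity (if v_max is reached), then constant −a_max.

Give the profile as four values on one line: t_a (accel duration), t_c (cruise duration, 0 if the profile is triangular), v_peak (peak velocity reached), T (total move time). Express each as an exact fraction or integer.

vₘ²/aₘ = (7/2)²/14 = 7/8
49/8 ≥ 7/8 so v_max reached
t_a = (7/2)/14 = 1/4; v_peak = 7/2
d_cruise = 49/8 − 7/8 = 21/4; t_c = (21/4)/(7/2) = 3/2
T = 2·1/4 + 3/2 = 2

t_a=1/4 t_c=3/2 v_peak=7/2 T=2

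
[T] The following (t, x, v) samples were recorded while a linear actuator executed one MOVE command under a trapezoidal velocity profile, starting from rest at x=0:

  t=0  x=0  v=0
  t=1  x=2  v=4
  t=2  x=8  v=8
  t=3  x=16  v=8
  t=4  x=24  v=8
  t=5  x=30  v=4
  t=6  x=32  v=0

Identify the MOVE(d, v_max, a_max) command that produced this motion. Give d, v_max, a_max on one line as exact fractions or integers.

d=32 v_max=8 a_max=4

final state: t=6, x=32, v=0 → d = 32
a_max = (4−0)/(1−0) = 4
max v = 8 over t∈[2,4] → v_max = 8
check: 8·(2+2) = 32 ✓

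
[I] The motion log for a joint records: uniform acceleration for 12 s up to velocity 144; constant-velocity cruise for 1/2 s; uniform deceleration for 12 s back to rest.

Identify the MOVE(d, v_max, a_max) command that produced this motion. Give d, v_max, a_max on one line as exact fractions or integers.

a_max = 144/12 = 12
d_a = ½·144·12 = 864; d_c = 144·1/2 = 72
d = 2·864 + 72 = 1800
t_c = 1/2 > 0 ⇒ limit active, v_max = 144

d=1800 v_max=144 a_max=12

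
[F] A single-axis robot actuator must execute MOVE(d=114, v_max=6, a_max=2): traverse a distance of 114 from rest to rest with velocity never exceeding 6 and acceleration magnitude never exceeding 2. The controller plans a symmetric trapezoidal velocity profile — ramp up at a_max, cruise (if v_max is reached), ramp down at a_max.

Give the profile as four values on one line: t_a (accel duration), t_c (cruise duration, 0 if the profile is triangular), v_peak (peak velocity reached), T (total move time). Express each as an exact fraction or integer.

t_a=3 t_c=16 v_peak=6 T=22

vₘ²/aₘ = 6²/2 = 18
114 ≥ 18 → trapezoidal
t_a = 6/2 = 3; v_peak = 6
d_cruise = 114 − 18 = 96; t_c = 96/6 = 16
T = 2·3 + 16 = 22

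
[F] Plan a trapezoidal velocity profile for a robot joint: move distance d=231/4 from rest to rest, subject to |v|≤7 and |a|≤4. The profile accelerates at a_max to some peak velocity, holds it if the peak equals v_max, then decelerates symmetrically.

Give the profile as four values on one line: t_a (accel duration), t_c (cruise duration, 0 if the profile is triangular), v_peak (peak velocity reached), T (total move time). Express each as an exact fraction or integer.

v_max²/a_max = 7²/4 = 49/4
231/4 ≥ 49/4 ⇒ cruise phase
t_a = 7/4; v_peak = 7
d_cruise = 231/4 − 49/4 = 91/2; t_c = (91/2)/7 = 13/2
T = 2·7/4 + 13/2 = 10

t_a=7/4 t_c=13/2 v_peak=7 T=10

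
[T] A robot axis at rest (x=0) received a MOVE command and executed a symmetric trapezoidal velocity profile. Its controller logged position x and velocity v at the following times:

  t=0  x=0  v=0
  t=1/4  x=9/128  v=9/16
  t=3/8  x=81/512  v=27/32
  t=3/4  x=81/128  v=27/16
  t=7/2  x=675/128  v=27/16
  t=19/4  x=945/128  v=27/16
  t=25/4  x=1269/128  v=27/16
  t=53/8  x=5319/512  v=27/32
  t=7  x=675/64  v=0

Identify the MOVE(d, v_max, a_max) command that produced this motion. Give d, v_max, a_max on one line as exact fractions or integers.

d=675/64 v_max=27/16 a_max=9/4

final state: t=7, x=675/64, v=0 → d = 675/64
a_max = (9/16−0)/(1/4−0) = 9/4
max v = 27/16 over t∈[3/4,25/4] → v_max = 27/16
check: 27/16·(3/4+11/2) = 675/64 ✓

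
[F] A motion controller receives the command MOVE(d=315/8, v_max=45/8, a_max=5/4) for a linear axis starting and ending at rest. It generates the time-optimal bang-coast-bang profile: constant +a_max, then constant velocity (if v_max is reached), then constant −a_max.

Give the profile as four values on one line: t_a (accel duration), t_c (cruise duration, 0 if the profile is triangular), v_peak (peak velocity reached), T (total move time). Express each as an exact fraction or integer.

v_max²/a_max = (45/8)²/(5/4) = 405/16
315/8 ≥ 405/16 → trapezoidal
t_a = (45/8)/(5/4) = 9/2; v_peak = 45/8
d_cruise = 315/8 − 405/16 = 225/16; t_c = (225/16)/(45/8) = 5/2
T = 2·9/2 + 5/2 = 23/2

t_a=9/2 t_c=5/2 v_peak=45/8 T=23/2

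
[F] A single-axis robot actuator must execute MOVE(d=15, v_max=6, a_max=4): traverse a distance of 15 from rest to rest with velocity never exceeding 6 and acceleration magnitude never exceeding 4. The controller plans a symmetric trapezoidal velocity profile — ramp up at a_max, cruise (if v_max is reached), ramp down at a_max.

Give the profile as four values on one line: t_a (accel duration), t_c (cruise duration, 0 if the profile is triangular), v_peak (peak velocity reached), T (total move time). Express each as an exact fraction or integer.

vₘ²/aₘ = 6²/4 = 9
15 ≥ 9 → trapezoidal
t_a = 6/4 = 3/2; v_peak = 6
d_cruise = 15 − 9 = 6; t_c = 6/6 = 1
T = 2·3/2 + 1 = 4

t_a=3/2 t_c=1 v_peak=6 T=4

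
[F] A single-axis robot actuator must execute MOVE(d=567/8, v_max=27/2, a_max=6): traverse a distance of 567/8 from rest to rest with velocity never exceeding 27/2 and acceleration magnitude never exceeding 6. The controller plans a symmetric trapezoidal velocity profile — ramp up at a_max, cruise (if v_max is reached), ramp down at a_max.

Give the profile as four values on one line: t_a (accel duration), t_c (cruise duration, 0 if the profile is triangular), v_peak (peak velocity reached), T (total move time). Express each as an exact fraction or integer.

vₘ²/aₘ = (27/2)²/6 = 243/8
567/8 ≥ 243/8 → trapezoidal
t_a = (27/2)/6 = 9/4; v_peak = 27/2
d_cruise = 567/8 − 243/8 = 81/2; t_c = (81/2)/(27/2) = 3
T = 2·9/4 + 3 = 15/2

t_a=9/4 t_c=3 v_peak=27/2 T=15/2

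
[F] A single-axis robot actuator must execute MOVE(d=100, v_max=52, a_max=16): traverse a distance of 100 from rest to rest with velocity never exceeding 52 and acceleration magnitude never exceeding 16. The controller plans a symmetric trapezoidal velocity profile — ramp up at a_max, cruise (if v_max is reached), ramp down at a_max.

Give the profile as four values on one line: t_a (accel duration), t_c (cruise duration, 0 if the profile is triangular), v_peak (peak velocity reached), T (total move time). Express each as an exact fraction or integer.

vₘ²/aₘ = 52²/16 = 169
100 < 169 so t_c = 0
v_peak = √(100·16) = √1600 = 40
t_a = 40/16 = 5/2; t_c = 0
T = 2·5/2 = 5

t_a=5/2 t_c=0 v_peak=40 T=5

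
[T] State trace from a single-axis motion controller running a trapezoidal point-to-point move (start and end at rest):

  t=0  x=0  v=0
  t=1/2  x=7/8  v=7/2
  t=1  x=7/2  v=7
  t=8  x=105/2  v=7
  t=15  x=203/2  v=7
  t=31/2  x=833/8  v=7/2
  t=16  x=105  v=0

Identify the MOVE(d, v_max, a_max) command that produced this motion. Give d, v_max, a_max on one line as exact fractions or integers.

d=105 v_max=7 a_max=7

final state: t=16, x=105, v=0 → d = 105
a_max = (7/2−0)/(1/2−0) = 7
max v = 7 over t∈[1,15] → v_max = 7
check: 7·(1+14) = 105 ✓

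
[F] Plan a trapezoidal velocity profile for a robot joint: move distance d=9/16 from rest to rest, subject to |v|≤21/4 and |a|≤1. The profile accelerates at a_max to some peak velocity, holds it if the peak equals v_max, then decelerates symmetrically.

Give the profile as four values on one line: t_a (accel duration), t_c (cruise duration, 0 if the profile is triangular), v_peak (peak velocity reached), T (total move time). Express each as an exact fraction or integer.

t_a=3/4 t_c=0 v_peak=3/4 T=3/2

(v_max)²/a_max = (21/4)²/1 = 441/16
9/16 < 441/16 ⇒ no cruise
v_peak = √(9/16·1) = √(9/16) = 3/4
t_a = (3/4)/1 = 3/4; t_c = 0
T = 2·3/4 = 3/2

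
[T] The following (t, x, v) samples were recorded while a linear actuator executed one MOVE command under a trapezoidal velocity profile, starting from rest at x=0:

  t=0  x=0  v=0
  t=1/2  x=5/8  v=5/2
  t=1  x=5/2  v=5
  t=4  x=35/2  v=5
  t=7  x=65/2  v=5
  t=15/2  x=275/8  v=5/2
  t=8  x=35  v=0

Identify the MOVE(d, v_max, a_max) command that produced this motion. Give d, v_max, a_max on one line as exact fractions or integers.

final state: t=8, x=35, v=0 → d = 35
a_max = (5/2−0)/(1/2−0) = 5
max v = 5 over t∈[1,7] → v_max = 5
check: 5·(1+6) = 35 ✓

d=35 v_max=5 a_max=5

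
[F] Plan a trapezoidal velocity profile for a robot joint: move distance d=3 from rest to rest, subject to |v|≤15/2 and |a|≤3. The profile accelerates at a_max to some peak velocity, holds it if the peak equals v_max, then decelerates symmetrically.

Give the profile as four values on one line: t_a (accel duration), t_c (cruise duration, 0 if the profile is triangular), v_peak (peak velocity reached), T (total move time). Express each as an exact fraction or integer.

t_a=1 t_c=0 v_peak=3 T=2

v_max²/a_max = (15/2)²/3 = 75/4
3 < 75/4 ⇒ no cruise
v_peak = √(3·3) = √9 = 3
t_a = 3/3 = 1; t_c = 0
T = 2·1 = 2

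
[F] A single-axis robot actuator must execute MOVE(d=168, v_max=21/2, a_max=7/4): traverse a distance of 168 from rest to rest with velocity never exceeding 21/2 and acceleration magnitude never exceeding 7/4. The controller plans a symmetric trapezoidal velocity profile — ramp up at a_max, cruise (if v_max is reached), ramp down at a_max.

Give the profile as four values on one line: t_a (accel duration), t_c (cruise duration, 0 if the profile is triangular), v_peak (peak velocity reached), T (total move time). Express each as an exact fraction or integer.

vₘ²/aₘ = (21/2)²/(7/4) = 63
168 ≥ 63 ⇒ cruise phase
t_a = (21/2)/(7/4) = 6; v_peak = 21/2
d_cruise = 168 − 63 = 105; t_c = 105/(21/2) = 10
T = 2·6 + 10 = 22

t_a=6 t_c=10 v_peak=21/2 T=22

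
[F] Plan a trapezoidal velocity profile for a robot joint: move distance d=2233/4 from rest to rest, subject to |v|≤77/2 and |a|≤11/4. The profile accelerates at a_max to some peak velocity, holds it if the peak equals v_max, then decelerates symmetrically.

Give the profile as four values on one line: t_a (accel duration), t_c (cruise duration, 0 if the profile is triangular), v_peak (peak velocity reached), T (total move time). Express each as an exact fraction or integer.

t_a=14 t_c=1/2 v_peak=77/2 T=57/2

vₘ²/aₘ = (77/2)²/(11/4) = 539
2233/4 ≥ 539 → trapezoidal
t_a = (77/2)/(11/4) = 14; v_peak = 77/2
d_cruise = 2233/4 − 539 = 77/4; t_c = (77/4)/(77/2) = 1/2
T = 2·14 + 1/2 = 57/2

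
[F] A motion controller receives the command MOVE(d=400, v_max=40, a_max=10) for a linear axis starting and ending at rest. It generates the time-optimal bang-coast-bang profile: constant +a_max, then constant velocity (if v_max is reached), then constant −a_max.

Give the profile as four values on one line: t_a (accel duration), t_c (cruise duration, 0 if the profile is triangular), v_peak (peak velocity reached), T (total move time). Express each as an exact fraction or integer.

t_a=4 t_c=6 v_peak=40 T=14

(v_max)²/a_max = 40²/10 = 160
400 ≥ 160 so v_max reached
t_a = 40/10 = 4; v_peak = 40
d_cruise = 400 − 160 = 240; t_c = 240/40 = 6
T = 2·4 + 6 = 14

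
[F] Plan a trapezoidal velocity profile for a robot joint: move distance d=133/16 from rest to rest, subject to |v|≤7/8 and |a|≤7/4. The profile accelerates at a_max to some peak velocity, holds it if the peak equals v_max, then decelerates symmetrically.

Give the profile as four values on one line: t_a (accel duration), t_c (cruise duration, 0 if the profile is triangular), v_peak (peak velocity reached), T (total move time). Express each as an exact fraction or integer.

(v_max)²/a_max = (7/8)²/(7/4) = 7/16
133/16 ≥ 7/16 → trapezoidal
t_a = (7/8)/(7/4) = 1/2; v_peak = 7/8
d_cruise = 133/16 − 7/16 = 63/8; t_c = (63/8)/(7/8) = 9
T = 2·1/2 + 9 = 10

t_a=1/2 t_c=9 v_peak=7/8 T=10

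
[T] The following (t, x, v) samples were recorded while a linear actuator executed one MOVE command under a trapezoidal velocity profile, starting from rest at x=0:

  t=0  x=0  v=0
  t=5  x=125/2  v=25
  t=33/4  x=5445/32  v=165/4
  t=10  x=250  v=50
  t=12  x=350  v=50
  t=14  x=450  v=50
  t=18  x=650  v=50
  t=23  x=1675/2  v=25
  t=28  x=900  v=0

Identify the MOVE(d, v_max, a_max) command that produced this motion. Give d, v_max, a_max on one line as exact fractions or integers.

d=900 v_max=50 a_max=5

final state: t=28, x=900, v=0 → d = 900
a_max = (25−0)/(5−0) = 5
max v = 50 over t∈[10,18] → v_max = 50
check: 50·(10+8) = 900 ✓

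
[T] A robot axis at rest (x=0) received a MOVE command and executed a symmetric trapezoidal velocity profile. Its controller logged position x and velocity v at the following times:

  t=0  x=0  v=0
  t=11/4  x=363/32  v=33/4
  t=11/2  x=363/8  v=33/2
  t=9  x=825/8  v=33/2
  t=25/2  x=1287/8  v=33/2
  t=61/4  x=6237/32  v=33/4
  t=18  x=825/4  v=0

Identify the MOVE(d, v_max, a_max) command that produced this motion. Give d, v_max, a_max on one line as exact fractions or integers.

final state: t=18, x=825/4, v=0 → d = 825/4
a_max = (33/4−0)/(11/4−0) = 3
max v = 33/2 over t∈[11/2,25/2] → v_max = 33/2
check: 33/2·(11/2+7) = 825/4 ✓

d=825/4 v_max=33/2 a_max=3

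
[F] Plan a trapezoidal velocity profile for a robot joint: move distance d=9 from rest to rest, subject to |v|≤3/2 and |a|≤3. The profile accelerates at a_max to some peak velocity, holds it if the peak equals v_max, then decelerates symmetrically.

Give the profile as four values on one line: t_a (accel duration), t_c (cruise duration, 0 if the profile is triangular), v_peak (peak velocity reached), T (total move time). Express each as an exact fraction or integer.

(v_max)²/a_max = (3/2)²/3 = 3/4
9 ≥ 3/4 so v_max reached
t_a = (3/2)/3 = 1/2; v_peak = 3/2
d_cruise = 9 − 3/4 = 33/4; t_c = (33/4)/(3/2) = 11/2
T = 2·1/2 + 11/2 = 13/2

t_a=1/2 t_c=11/2 v_peak=3/2 T=13/2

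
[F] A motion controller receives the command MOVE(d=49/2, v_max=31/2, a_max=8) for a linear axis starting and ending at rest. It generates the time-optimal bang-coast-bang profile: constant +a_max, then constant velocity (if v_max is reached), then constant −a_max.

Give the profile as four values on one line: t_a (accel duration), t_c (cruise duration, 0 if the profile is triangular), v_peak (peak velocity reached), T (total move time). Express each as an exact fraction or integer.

t_a=7/4 t_c=0 v_peak=14 T=7/2

(v_max)²/a_max = (31/2)²/8 = 961/32
49/2 < 961/32 ⇒ no cruise
v_peak = √(49/2·8) = √196 = 14
t_a = 14/8 = 7/4; t_c = 0
T = 2·7/4 = 7/2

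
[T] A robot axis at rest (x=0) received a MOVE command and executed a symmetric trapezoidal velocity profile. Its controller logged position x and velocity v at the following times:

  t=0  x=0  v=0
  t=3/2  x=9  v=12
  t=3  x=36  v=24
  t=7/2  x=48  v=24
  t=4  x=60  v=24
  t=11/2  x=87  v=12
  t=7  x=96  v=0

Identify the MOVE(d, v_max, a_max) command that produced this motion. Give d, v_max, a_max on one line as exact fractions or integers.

d=96 v_max=24 a_max=8

final state: t=7, x=96, v=0 → d = 96
a_max = (12−0)/(3/2−0) = 8
max v = 24 over t∈[3,4] → v_max = 24
check: 24·(3+1) = 96 ✓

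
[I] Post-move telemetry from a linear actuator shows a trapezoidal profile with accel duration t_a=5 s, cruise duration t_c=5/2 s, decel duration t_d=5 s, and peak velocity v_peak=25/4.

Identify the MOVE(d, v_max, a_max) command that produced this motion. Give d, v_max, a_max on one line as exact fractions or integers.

a_max = (25/4)/5 = 5/4
d_a = ½·25/4·5 = 125/8; d_c = 25/4·5/2 = 125/8
d = 2·125/8 + 125/8 = 375/8
t_c = 5/2 > 0 ⇒ limit active, v_max = 25/4

d=375/8 v_max=25/4 a_max=5/4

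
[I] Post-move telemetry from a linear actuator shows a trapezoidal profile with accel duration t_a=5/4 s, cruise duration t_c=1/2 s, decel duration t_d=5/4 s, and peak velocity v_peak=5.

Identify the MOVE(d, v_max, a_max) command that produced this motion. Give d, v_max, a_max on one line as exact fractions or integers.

d=35/4 v_max=5 a_max=4

a_max = 5/(5/4) = 4
d_a = ½·5·5/4 = 25/8; d_c = 5·1/2 = 5/2
d = 2·25/8 + 5/2 = 35/4
t_c = 1/2 > 0 so v_max = 5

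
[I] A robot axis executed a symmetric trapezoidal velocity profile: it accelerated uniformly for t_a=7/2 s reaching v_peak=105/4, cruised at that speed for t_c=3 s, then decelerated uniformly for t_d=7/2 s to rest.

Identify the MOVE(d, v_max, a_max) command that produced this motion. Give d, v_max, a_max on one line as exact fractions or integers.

a_max = (105/4)/(7/2) = 15/2
d_a = ½·105/4·7/2 = 735/16; d_c = 105/4·3 = 315/4
d = 2·735/16 + 315/4 = 1365/8
t_c = 3 > 0 → v_max = v_peak = 105/4

d=1365/8 v_max=105/4 a_max=15/2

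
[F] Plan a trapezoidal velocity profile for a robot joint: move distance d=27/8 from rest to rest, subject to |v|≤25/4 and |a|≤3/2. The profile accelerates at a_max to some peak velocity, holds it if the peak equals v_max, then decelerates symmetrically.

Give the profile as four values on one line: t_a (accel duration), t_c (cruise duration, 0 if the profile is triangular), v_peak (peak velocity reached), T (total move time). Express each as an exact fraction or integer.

t_a=3/2 t_c=0 v_peak=9/4 T=3

vₘ²/aₘ = (25/4)²/(3/2) = 625/24
27/8 < 625/24 → triangular
v_peak = √(27/8·3/2) = √(81/16) = 9/4
t_a = (9/4)/(3/2) = 3/2; t_c = 0
T = 2·3/2 = 3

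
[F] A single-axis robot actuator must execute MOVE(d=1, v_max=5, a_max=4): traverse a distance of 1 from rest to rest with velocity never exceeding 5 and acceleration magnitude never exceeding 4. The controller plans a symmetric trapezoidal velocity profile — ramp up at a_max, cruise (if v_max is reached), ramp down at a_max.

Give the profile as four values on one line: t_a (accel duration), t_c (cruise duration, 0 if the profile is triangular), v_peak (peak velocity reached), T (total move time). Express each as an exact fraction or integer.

t_a=1/2 t_c=0 v_peak=2 T=1

(v_max)²/a_max = 5²/4 = 25/4
1 < 25/4 ⇒ no cruise
v_peak = √(1·4) = √4 = 2
t_a = 2/4 = 1/2; t_c = 0
T = 2·1/2 = 1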